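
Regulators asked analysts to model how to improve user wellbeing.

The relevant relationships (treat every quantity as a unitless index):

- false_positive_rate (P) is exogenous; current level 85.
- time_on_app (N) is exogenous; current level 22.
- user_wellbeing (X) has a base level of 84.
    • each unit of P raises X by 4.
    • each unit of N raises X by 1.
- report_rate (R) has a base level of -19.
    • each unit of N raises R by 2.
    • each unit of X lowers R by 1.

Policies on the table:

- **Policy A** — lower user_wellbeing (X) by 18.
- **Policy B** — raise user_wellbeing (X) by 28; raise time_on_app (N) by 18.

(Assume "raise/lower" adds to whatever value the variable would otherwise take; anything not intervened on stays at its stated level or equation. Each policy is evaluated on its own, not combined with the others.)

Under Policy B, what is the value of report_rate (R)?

Policy B (X + 28, N + 18):
  P = 85
  N = 22 + 18 = 40
  X = 84 + 4·85 + 40 (+28 from intervention) = 492
  R = -19 + 2·40 − 492 = -431

-431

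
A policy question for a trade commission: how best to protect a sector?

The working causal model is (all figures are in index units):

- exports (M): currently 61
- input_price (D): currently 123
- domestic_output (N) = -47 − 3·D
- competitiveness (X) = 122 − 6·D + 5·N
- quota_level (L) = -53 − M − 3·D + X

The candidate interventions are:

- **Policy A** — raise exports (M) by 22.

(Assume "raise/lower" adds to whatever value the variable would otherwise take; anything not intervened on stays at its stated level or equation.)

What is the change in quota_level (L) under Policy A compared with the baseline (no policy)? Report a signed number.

-22

Baseline:
  M = 61
  D = 123
  N = -47 − 3·123 = -416
  X = 122 − 6·123 + 5·(-416) = -2696
  L = -53 − 61 − 3·123 + (-2696) = -3179
Policy A (M + 22):
  M = 61 + 22 = 83
  D = 123
  N = -47 − 3·123 = -416
  X = 122 − 6·123 + 5·(-416) = -2696
  L = -53 − 83 − 3·123 + (-2696) = -3201
Change in L: -3201 − (-3179) = -22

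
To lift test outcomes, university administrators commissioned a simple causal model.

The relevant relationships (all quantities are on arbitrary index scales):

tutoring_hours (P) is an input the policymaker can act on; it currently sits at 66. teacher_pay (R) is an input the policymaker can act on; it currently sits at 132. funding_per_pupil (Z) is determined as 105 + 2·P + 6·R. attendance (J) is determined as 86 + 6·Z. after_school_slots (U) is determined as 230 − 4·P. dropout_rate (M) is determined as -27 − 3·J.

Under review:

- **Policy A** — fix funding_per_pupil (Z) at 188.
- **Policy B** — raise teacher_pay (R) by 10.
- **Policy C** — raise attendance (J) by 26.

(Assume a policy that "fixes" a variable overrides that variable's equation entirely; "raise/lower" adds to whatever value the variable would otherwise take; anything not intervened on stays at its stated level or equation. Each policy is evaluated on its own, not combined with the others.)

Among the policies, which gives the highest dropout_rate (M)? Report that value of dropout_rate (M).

-3669

Policy A (Z := 188):
  P = 66
  R = 132
  Z = 188
  J = 86 + 6·188 = 1214
  M = -27 − 3·1214 = -3669
Policy B (R + 10):
  P = 66
  R = 132 + 10 = 142
  Z = 105 + 2·66 + 6·142 = 1089
  J = 86 + 6·1089 = 6620
  M = -27 − 3·6620 = -19887
Policy C (J + 26):
  P = 66
  R = 132
  Z = 105 + 2·66 + 6·132 = 1029
  J = 86 + 6·1029 (+26 from intervention) = 6286
  M = -27 − 3·6286 = -18885
Comparing — Policy A: M=-3669, Policy B: M=-19887, Policy C: M=-18885. Highest is -3669 (Policy A).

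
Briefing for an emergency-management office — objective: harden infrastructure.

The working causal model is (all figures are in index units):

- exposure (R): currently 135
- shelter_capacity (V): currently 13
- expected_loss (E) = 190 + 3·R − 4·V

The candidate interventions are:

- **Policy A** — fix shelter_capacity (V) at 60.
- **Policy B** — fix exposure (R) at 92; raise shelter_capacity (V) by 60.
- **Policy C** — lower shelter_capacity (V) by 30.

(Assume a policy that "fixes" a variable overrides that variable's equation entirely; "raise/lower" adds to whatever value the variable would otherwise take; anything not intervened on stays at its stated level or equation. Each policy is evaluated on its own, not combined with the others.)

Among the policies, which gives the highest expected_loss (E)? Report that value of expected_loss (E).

Policy A (V := 60):
  R = 135
  V = 60
  E = 190 + 3·135 − 4·60 = 355
Policy B (R := 92, V + 60):
  R = 92
  V = 13 + 60 = 73
  E = 190 + 3·92 − 4·73 = 174
Policy C (V − 30):
  R = 135
  V = 13 − 30 = -17
  E = 190 + 3·135 − 4·(-17) = 663
Comparing — Policy A: E=355, Policy B: E=174, Policy C: E=663. Highest is 663 (Policy C).

663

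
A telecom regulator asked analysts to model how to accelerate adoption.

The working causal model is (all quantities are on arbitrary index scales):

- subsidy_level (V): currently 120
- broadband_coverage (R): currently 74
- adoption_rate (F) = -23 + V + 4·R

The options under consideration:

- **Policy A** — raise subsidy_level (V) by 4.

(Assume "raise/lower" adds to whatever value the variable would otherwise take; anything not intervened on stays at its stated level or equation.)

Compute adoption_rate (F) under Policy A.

397

Policy A (V + 4):
  V = 120 + 4 = 124
  R = 74
  F = -23 + 124 + 4·74 = 397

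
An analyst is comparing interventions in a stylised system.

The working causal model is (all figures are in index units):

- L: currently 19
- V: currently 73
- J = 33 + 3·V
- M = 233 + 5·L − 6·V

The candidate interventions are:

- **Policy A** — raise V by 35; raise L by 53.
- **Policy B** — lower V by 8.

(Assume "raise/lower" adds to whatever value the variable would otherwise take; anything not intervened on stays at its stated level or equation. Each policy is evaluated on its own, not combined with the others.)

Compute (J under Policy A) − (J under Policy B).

129

Policy A (V + 35, L + 53):
  V = 73 + 35 = 108
  J = 33 + 3·108 = 357
Policy B (V − 8):
  V = 73 − 8 = 65
  J = 33 + 3·65 = 228
J: 357 − 228 = 129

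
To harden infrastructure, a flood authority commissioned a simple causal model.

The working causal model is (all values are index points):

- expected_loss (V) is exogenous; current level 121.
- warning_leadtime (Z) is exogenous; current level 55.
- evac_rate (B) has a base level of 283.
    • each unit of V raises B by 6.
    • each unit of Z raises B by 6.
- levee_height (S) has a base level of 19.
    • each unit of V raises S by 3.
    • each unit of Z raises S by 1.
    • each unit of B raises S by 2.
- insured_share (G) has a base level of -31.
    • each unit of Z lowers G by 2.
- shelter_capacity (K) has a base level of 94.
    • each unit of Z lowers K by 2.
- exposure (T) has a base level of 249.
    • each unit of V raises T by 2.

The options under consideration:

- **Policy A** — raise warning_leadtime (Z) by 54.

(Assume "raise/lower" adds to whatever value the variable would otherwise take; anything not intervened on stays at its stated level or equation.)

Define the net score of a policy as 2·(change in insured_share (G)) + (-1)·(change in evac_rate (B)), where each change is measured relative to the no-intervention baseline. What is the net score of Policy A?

-540

Baseline:
  V = 121
  Z = 55
  B = 283 + 6·121 + 6·55 = 1339
  G = -31 − 2·55 = -141
Policy A (Z + 54):
  V = 121
  Z = 55 + 54 = 109
  B = 283 + 6·121 + 6·109 = 1663
  G = -31 − 2·109 = -249
ΔG = -249 − (-141) = -108; ΔB = 1663 − 1339 = 324
Score = 2·(-108) + (-1)·324 = -540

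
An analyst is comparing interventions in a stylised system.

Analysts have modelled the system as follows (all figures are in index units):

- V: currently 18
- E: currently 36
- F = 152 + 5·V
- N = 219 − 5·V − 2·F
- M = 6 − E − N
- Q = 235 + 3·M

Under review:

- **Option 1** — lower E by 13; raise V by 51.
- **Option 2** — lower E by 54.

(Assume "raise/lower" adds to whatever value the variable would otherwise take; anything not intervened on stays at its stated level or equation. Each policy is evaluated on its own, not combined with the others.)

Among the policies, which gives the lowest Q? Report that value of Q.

Option 1 (E − 13, V + 51):
  V = 18 + 51 = 69
  E = 36 − 13 = 23
  F = 152 + 5·69 = 497
  N = 219 − 5·69 − 2·497 = -1120
  M = 6 − 23 − (-1120) = 1103
  Q = 235 + 3·1103 = 3544
Option 2 (E − 54):
  V = 18
  E = 36 − 54 = -18
  F = 152 + 5·18 = 242
  N = 219 − 5·18 − 2·242 = -355
  M = 6 − (-18) − (-355) = 379
  Q = 235 + 3·379 = 1372
Comparing — Option 1: Q=3544, Option 2: Q=1372. Lowest is 1372 (Option 2).

1372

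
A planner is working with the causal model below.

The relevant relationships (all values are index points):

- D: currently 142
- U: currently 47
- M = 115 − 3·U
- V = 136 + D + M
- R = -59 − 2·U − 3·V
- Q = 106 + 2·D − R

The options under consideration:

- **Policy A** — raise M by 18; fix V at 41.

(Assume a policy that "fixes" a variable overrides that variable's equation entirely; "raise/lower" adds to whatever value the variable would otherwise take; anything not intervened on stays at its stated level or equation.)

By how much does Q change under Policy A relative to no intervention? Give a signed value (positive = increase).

-633

Baseline:
  D = 142
  U = 47
  M = 115 − 3·47 = -26
  V = 136 + 142 + (-26) = 252
  R = -59 − 2·47 − 3·252 = -909
  Q = 106 + 2·142 − (-909) = 1299
Policy A (M + 18, V := 41):
  D = 142
  U = 47
  M = 115 − 3·47 (+18 from intervention) = -8
  V = 41
  R = -59 − 2·47 − 3·41 = -276
  Q = 106 + 2·142 − (-276) = 666
Change in Q: 666 − 1299 = -633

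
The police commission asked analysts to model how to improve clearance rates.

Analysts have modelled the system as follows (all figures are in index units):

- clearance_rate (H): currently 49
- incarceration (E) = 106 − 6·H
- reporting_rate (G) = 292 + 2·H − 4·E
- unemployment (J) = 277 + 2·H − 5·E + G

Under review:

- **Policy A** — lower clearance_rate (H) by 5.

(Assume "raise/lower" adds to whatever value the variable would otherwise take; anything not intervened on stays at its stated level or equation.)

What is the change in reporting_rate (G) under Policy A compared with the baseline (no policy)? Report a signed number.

-130

Baseline:
  H = 49
  E = 106 − 6·49 = -188
  G = 292 + 2·49 − 4·(-188) = 1142
Policy A (H − 5):
  H = 49 − 5 = 44
  E = 106 − 6·44 = -158
  G = 292 + 2·44 − 4·(-158) = 1012
Change in G: 1012 − 1142 = -130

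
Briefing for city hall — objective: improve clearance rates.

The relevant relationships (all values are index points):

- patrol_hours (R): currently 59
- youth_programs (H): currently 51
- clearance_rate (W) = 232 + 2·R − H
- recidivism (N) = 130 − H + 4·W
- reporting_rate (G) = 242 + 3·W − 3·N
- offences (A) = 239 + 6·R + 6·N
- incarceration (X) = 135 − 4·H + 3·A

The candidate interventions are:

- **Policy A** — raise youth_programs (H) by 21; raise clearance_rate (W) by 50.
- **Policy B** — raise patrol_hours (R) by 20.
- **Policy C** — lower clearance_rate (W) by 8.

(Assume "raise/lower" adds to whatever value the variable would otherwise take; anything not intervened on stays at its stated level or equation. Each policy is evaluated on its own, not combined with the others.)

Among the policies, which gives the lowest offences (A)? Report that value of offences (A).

8051

Policy A (H + 21, W + 50):
  R = 59
  H = 51 + 21 = 72
  W = 232 + 2·59 − 72 (+50 from intervention) = 328
  N = 130 − 72 + 4·328 = 1370
  A = 239 + 6·59 + 6·1370 = 8813
Policy B (R + 20):
  R = 59 + 20 = 79
  H = 51
  W = 232 + 2·79 − 51 = 339
  N = 130 − 51 + 4·339 = 1435
  A = 239 + 6·79 + 6·1435 = 9323
Policy C (W − 8):
  R = 59
  H = 51
  W = 232 + 2·59 − 51 (−8 from intervention) = 291
  N = 130 − 51 + 4·291 = 1243
  A = 239 + 6·59 + 6·1243 = 8051
Comparing — Policy A: A=8813, Policy B: A=9323, Policy C: A=8051. Lowest is 8051 (Policy C).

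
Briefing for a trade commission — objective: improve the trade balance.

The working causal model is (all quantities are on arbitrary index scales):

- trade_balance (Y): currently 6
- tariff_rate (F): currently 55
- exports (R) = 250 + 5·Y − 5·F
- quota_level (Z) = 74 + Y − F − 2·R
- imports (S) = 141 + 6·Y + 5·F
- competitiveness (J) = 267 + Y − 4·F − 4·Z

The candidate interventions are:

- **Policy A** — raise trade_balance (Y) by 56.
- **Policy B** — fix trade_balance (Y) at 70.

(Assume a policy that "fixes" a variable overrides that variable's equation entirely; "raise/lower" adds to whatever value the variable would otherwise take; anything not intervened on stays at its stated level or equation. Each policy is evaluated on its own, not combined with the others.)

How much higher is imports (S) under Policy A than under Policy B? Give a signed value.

-48

Policy A (Y + 56):
  Y = 6 + 56 = 62
  F = 55
  S = 141 + 6·62 + 5·55 = 788
Policy B (Y := 70):
  Y = 70
  F = 55
  S = 141 + 6·70 + 5·55 = 836
S: 788 − 836 = -48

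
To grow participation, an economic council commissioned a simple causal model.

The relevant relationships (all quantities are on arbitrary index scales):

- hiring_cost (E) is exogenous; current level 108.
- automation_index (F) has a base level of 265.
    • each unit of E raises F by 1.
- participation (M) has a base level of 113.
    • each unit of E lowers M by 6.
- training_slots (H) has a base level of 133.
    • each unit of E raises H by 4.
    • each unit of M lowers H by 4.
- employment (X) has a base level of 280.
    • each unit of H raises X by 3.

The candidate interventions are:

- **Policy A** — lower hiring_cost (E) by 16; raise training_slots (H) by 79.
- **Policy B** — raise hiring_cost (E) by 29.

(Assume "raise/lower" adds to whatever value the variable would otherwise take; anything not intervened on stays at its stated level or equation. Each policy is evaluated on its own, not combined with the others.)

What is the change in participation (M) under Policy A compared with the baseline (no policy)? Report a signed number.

Baseline:
  E = 108
  M = 113 − 6·108 = -535
Policy A (E − 16, H + 79):
  E = 108 − 16 = 92
  M = 113 − 6·92 = -439
Change in M: -439 − (-535) = 96

96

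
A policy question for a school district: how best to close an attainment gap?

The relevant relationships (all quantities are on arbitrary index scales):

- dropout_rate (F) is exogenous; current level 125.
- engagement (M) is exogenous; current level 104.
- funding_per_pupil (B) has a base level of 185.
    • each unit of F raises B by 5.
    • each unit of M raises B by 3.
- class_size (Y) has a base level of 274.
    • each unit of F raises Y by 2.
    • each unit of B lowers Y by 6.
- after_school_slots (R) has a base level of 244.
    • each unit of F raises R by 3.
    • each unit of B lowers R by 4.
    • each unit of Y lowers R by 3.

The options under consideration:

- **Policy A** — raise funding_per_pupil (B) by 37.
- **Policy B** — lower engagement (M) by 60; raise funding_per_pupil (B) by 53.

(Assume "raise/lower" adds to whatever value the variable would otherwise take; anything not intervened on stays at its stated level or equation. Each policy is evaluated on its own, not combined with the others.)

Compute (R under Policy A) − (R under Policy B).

2296

Policy A (B + 37):
  F = 125
  M = 104
  B = 185 + 5·125 + 3·104 (+37 from intervention) = 1159
  Y = 274 + 2·125 − 6·1159 = -6430
  R = 244 + 3·125 − 4·1159 − 3·(-6430) = 15273
Policy B (M − 60, B + 53):
  F = 125
  M = 104 − 60 = 44
  B = 185 + 5·125 + 3·44 (+53 from intervention) = 995
  Y = 274 + 2·125 − 6·995 = -5446
  R = 244 + 3·125 − 4·995 − 3·(-5446) = 12977
R: 15273 − 12977 = 2296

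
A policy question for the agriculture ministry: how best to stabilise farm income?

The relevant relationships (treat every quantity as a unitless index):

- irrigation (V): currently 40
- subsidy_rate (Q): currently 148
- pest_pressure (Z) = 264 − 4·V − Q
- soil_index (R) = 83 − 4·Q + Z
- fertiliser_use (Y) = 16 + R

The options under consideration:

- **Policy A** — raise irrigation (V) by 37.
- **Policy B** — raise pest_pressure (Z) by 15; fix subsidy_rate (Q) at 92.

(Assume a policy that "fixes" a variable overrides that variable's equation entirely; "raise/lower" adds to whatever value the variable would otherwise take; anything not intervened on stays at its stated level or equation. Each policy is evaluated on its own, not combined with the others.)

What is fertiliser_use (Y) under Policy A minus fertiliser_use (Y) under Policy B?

-443

Policy A (V + 37):
  V = 40 + 37 = 77
  Q = 148
  Z = 264 − 4·77 − 148 = -192
  R = 83 − 4·148 + (-192) = -701
  Y = 16 + (-701) = -685
Policy B (Z + 15, Q := 92):
  V = 40
  Q = 92
  Z = 264 − 4·40 − 92 (+15 from intervention) = 27
  R = 83 − 4·92 + 27 = -258
  Y = 16 + (-258) = -242
Y: -685 − (-242) = -443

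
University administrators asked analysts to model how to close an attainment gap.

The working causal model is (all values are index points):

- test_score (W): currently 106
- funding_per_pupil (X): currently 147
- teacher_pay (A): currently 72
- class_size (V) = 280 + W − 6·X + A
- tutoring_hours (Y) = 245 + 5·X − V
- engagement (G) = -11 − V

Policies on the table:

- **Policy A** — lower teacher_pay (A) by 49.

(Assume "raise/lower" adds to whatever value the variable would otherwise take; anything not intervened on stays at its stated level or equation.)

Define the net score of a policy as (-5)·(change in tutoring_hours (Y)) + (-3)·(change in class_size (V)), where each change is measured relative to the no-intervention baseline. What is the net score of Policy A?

Baseline:
  W = 106
  X = 147
  A = 72
  V = 280 + 106 − 6·147 + 72 = -424
  Y = 245 + 5·147 − (-424) = 1404
Policy A (A − 49):
  W = 106
  X = 147
  A = 72 − 49 = 23
  V = 280 + 106 − 6·147 + 23 = -473
  Y = 245 + 5·147 − (-473) = 1453
ΔY = 1453 − 1404 = 49; ΔV = -473 − (-424) = -49
Score = (-5)·49 + (-3)·(-49) = -98

-98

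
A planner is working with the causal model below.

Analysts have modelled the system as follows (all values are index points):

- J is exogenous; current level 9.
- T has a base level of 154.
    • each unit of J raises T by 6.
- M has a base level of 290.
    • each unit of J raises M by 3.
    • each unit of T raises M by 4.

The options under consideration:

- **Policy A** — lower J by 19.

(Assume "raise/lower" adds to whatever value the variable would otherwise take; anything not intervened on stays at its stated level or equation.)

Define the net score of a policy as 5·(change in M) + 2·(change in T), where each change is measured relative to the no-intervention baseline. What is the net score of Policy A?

Baseline:
  J = 9
  T = 154 + 6·9 = 208
  M = 290 + 3·9 + 4·208 = 1149
Policy A (J − 19):
  J = 9 − 19 = -10
  T = 154 + 6·(-10) = 94
  M = 290 + 3·(-10) + 4·94 = 636
ΔM = 636 − 1149 = -513; ΔT = 94 − 208 = -114
Score = 5·(-513) + 2·(-114) = -2793

-2793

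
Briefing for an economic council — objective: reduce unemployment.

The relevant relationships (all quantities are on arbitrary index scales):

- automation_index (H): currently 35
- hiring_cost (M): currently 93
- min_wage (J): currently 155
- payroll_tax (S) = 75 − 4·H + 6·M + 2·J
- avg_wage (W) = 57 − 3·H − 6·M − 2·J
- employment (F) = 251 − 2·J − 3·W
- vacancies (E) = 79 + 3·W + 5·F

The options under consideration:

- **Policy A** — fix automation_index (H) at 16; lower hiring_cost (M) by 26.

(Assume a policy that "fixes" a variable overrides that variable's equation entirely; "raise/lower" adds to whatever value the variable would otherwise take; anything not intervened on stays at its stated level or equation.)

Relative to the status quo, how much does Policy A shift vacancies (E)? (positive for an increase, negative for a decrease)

Baseline:
  H = 35
  M = 93
  J = 155
  W = 57 − 3·35 − 6·93 − 2·155 = -916
  F = 251 − 2·155 − 3·(-916) = 2689
  E = 79 + 3·(-916) + 5·2689 = 10776
Policy A (H := 16, M − 26):
  H = 16
  M = 93 − 26 = 67
  J = 155
  W = 57 − 3·16 − 6·67 − 2·155 = -703
  F = 251 − 2·155 − 3·(-703) = 2050
  E = 79 + 3·(-703) + 5·2050 = 8220
Change in E: 8220 − 10776 = -2556

-2556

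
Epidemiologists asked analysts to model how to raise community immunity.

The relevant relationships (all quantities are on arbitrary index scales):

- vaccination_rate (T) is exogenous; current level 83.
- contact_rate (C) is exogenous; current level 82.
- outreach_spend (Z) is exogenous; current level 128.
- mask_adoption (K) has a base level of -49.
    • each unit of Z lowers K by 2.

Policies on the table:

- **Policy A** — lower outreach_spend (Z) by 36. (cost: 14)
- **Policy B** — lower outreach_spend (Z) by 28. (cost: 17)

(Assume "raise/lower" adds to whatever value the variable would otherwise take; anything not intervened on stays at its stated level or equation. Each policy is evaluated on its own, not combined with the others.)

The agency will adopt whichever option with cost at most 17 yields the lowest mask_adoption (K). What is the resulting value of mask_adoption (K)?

-249

Policy A (Z − 36):
  Z = 128 − 36 = 92
  K = -49 − 2·92 = -233
Policy B (Z − 28):
  Z = 128 − 28 = 100
  K = -49 − 2·100 = -249
Comparing — Policy A: K=-233, Policy B: K=-249. Lowest is -249 (Policy B).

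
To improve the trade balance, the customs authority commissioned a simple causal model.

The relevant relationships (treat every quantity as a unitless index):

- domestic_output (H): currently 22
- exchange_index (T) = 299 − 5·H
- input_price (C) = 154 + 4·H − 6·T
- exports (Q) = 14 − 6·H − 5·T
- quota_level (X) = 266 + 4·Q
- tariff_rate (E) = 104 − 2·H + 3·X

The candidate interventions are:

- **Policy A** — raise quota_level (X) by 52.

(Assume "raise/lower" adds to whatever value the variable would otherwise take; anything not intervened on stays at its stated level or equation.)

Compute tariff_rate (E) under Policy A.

Policy A (X + 52):
  H = 22
  T = 299 − 5·22 = 189
  Q = 14 − 6·22 − 5·189 = -1063
  X = 266 + 4·(-1063) (+52 from intervention) = -3934
  E = 104 − 2·22 + 3·(-3934) = -11742

-11742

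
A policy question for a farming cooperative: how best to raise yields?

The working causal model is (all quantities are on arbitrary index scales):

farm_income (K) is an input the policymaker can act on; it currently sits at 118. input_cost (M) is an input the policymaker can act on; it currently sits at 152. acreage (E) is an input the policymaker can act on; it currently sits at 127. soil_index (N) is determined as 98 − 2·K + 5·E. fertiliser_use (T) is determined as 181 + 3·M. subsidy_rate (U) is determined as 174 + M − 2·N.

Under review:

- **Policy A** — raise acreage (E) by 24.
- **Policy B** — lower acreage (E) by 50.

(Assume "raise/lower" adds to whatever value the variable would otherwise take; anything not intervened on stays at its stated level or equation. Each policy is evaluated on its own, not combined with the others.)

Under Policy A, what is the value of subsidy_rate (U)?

Policy A (E + 24):
  K = 118
  M = 152
  E = 127 + 24 = 151
  N = 98 − 2·118 + 5·151 = 617
  U = 174 + 152 − 2·617 = -908

-908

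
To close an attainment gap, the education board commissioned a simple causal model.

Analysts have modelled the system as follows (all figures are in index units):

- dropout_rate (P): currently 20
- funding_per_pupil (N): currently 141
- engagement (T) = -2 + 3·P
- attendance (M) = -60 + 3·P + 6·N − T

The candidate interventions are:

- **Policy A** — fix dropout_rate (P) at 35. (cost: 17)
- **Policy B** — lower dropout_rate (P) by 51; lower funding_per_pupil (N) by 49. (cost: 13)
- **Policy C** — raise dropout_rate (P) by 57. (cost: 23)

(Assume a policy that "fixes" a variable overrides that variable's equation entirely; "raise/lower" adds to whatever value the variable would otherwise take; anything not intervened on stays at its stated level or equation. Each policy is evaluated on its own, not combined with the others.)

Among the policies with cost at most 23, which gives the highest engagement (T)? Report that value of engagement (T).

229

Policy A (P := 35):
  P = 35
  T = -2 + 3·35 = 103
Policy B (P − 51, N − 49):
  P = 20 − 51 = -31
  T = -2 + 3·(-31) = -95
Policy C (P + 57):
  P = 20 + 57 = 77
  T = -2 + 3·77 = 229
Comparing — Policy A: T=103, Policy B: T=-95, Policy C: T=229. Highest is 229 (Policy C).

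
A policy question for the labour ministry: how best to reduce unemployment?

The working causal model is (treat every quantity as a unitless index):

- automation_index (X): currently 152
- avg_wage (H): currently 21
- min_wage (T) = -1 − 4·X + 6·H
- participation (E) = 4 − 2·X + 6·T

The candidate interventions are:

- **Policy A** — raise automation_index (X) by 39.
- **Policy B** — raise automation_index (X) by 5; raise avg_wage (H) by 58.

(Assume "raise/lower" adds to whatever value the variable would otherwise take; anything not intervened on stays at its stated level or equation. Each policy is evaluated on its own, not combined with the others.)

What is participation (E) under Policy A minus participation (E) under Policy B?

-2972

Policy A (X + 39):
  X = 152 + 39 = 191
  H = 21
  T = -1 − 4·191 + 6·21 = -639
  E = 4 − 2·191 + 6·(-639) = -4212
Policy B (X + 5, H + 58):
  X = 152 + 5 = 157
  H = 21 + 58 = 79
  T = -1 − 4·157 + 6·79 = -155
  E = 4 − 2·157 + 6·(-155) = -1240
E: -4212 − (-1240) = -2972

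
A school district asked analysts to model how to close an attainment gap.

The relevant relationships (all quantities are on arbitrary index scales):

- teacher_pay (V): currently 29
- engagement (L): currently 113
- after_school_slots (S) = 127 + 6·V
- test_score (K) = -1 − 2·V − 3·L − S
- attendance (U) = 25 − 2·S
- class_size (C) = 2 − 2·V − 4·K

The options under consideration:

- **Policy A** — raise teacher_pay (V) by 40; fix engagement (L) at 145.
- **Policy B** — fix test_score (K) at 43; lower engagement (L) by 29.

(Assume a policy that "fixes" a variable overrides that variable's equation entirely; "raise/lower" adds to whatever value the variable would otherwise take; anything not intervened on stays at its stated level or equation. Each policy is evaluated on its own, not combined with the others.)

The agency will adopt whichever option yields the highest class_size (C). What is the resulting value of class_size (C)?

Policy A (V + 40, L := 145):
  V = 29 + 40 = 69
  L = 145
  S = 127 + 6·69 = 541
  K = -1 − 2·69 − 3·145 − 541 = -1115
  C = 2 − 2·69 − 4·(-1115) = 4324
Policy B (K := 43, L − 29):
  V = 29
  L = 113 − 29 = 84
  S = 127 + 6·29 = 301
  K = 43
  C = 2 − 2·29 − 4·43 = -228
Comparing — Policy A: C=4324, Policy B: C=-228. Highest is 4324 (Policy A).

4324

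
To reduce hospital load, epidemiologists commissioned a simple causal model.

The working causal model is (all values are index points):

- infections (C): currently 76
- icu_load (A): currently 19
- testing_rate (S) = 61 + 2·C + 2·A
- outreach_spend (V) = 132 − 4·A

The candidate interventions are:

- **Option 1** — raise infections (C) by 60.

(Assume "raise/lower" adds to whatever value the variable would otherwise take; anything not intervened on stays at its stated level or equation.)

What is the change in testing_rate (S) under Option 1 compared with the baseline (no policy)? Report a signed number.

Baseline:
  C = 76
  A = 19
  S = 61 + 2·76 + 2·19 = 251
Option 1 (C + 60):
  C = 76 + 60 = 136
  A = 19
  S = 61 + 2·136 + 2·19 = 371
Change in S: 371 − 251 = 120

120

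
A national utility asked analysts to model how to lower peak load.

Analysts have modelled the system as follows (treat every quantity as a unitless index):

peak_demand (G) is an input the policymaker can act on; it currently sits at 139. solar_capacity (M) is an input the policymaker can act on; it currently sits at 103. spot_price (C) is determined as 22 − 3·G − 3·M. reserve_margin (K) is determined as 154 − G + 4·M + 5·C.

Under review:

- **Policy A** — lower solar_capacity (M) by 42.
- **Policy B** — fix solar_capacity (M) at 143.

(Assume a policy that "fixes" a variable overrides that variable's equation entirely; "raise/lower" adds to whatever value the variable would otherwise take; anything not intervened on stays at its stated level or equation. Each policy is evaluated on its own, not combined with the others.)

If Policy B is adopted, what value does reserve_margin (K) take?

Policy B (M := 143):
  G = 139
  M = 143
  C = 22 − 3·139 − 3·143 = -824
  K = 154 − 139 + 4·143 + 5·(-824) = -3533

-3533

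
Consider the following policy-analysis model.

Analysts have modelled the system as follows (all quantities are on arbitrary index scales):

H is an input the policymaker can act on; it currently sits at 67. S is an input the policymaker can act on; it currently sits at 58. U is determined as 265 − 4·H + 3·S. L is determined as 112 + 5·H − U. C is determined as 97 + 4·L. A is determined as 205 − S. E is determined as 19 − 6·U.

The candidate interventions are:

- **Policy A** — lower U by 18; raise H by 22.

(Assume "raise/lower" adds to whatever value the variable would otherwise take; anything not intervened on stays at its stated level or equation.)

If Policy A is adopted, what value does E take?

Policy A (U − 18, H + 22):
  H = 67 + 22 = 89
  S = 58
  U = 265 − 4·89 + 3·58 (−18 from intervention) = 65
  E = 19 − 6·65 = -371

-371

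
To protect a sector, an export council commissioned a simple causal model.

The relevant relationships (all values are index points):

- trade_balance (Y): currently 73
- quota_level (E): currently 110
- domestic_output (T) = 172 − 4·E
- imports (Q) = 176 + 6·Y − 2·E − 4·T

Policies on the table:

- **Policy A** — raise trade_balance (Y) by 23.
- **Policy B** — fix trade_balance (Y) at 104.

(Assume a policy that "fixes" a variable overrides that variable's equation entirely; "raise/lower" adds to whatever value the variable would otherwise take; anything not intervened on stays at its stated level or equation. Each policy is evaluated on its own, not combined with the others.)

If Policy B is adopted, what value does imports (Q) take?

Policy B (Y := 104):
  Y = 104
  E = 110
  T = 172 − 4·110 = -268
  Q = 176 + 6·104 − 2·110 − 4·(-268) = 1652

1652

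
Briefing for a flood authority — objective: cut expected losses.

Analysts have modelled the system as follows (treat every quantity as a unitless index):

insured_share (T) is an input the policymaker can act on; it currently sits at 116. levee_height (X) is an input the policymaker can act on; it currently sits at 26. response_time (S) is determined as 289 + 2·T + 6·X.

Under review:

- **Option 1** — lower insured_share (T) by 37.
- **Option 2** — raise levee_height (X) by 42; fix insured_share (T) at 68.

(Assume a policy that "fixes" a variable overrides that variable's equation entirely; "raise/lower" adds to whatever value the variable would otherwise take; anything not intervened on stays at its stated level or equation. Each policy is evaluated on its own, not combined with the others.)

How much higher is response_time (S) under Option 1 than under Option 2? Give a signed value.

-230

Option 1 (T − 37):
  T = 116 − 37 = 79
  X = 26
  S = 289 + 2·79 + 6·26 = 603
Option 2 (X + 42, T := 68):
  T = 68
  X = 26 + 42 = 68
  S = 289 + 2·68 + 6·68 = 833
S: 603 − 833 = -230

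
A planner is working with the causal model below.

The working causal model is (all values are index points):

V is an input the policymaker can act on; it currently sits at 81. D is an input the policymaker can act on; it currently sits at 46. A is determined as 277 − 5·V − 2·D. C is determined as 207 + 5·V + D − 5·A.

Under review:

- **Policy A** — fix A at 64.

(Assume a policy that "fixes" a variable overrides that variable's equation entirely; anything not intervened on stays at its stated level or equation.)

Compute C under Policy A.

Policy A (A := 64):
  V = 81
  D = 46
  A = 64
  C = 207 + 5·81 + 46 − 5·64 = 338

338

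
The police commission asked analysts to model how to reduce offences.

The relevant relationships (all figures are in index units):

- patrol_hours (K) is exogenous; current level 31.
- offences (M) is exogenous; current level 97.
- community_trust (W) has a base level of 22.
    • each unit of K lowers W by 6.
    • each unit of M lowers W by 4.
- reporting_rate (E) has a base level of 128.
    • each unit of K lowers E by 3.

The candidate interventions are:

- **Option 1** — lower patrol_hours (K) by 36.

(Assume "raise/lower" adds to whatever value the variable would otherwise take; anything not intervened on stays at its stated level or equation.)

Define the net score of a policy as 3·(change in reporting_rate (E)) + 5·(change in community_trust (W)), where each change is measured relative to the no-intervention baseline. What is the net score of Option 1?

1404

Baseline:
  K = 31
  M = 97
  W = 22 − 6·31 − 4·97 = -552
  E = 128 − 3·31 = 35
Option 1 (K − 36):
  K = 31 − 36 = -5
  M = 97
  W = 22 − 6·(-5) − 4·97 = -336
  E = 128 − 3·(-5) = 143
ΔE = 143 − 35 = 108; ΔW = -336 − (-552) = 216
Score = 3·108 + 5·216 = 1404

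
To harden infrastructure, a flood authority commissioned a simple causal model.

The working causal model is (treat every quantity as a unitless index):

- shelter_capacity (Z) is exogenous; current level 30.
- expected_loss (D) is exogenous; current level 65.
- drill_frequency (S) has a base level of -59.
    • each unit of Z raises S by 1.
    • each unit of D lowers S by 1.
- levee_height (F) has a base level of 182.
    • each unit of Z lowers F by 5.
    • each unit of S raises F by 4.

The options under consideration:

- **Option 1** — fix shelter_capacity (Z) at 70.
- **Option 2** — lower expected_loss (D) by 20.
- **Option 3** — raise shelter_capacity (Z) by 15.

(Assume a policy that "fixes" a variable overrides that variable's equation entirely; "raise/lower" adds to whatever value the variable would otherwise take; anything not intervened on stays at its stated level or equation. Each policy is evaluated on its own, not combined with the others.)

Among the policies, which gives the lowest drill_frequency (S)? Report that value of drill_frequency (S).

Option 1 (Z := 70):
  Z = 70
  D = 65
  S = -59 + 70 − 65 = -54
Option 2 (D − 20):
  Z = 30
  D = 65 − 20 = 45
  S = -59 + 30 − 45 = -74
Option 3 (Z + 15):
  Z = 30 + 15 = 45
  D = 65
  S = -59 + 45 − 65 = -79
Comparing — Option 1: S=-54, Option 2: S=-74, Option 3: S=-79. Lowest is -79 (Option 3).

-79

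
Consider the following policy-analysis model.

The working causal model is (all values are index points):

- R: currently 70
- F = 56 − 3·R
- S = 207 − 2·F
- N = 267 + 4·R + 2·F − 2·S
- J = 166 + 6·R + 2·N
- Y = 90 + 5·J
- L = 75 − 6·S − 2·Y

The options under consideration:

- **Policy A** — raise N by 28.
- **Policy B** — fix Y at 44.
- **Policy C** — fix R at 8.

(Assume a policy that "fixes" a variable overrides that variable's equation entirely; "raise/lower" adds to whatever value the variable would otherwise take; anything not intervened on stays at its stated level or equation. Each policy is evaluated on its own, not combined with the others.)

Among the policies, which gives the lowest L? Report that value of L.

-4643

Policy A (N + 28):
  R = 70
  F = 56 − 3·70 = -154
  S = 207 − 2·(-154) = 515
  N = 267 + 4·70 + 2·(-154) − 2·515 (+28 from intervention) = -763
  J = 166 + 6·70 + 2·(-763) = -940
  Y = 90 + 5·(-940) = -4610
  L = 75 − 6·515 − 2·(-4610) = 6205
Policy B (Y := 44):
  R = 70
  F = 56 − 3·70 = -154
  S = 207 − 2·(-154) = 515
  N = 267 + 4·70 + 2·(-154) − 2·515 = -791
  J = 166 + 6·70 + 2·(-791) = -996
  Y = 44
  L = 75 − 6·515 − 2·44 = -3103
Policy C (R := 8):
  R = 8
  F = 56 − 3·8 = 32
  S = 207 − 2·32 = 143
  N = 267 + 4·8 + 2·32 − 2·143 = 77
  J = 166 + 6·8 + 2·77 = 368
  Y = 90 + 5·368 = 1930
  L = 75 − 6·143 − 2·1930 = -4643
Comparing — Policy A: L=6205, Policy B: L=-3103, Policy C: L=-4643. Lowest is -4643 (Policy C).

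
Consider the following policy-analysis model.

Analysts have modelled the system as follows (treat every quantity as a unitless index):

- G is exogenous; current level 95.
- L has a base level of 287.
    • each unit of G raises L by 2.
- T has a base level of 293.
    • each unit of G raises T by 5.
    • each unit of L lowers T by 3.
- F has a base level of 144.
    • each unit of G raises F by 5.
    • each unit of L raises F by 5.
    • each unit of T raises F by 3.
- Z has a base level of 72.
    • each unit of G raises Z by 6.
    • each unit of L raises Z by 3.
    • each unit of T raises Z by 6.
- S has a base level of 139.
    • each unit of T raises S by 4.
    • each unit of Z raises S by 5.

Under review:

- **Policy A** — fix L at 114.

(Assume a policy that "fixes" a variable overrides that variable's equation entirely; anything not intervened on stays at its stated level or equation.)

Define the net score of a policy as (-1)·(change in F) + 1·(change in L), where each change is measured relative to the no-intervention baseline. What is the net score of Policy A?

Baseline:
  G = 95
  L = 287 + 2·95 = 477
  T = 293 + 5·95 − 3·477 = -663
  F = 144 + 5·95 + 5·477 + 3·(-663) = 1015
Policy A (L := 114):
  G = 95
  L = 114
  T = 293 + 5·95 − 3·114 = 426
  F = 144 + 5·95 + 5·114 + 3·426 = 2467
ΔF = 2467 − 1015 = 1452; ΔL = 114 − 477 = -363
Score = (-1)·1452 + 1·(-363) = -1815

-1815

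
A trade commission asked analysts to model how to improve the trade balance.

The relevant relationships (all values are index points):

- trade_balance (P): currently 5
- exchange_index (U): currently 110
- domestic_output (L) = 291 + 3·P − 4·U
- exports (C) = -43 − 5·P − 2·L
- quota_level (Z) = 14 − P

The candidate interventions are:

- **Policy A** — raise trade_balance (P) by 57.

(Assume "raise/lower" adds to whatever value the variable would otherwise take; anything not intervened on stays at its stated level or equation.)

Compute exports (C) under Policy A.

-427

Policy A (P + 57):
  P = 5 + 57 = 62
  U = 110
  L = 291 + 3·62 − 4·110 = 37
  C = -43 − 5·62 − 2·37 = -427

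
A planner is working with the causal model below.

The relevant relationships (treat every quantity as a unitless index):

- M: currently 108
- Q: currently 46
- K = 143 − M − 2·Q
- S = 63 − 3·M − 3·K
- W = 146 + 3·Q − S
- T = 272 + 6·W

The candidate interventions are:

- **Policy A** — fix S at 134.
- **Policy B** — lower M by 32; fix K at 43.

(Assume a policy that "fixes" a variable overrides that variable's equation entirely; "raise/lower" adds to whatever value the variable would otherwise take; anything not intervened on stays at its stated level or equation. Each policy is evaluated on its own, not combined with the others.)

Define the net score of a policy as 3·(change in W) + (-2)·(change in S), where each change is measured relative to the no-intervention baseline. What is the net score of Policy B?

Baseline:
  M = 108
  Q = 46
  K = 143 − 108 − 2·46 = -57
  S = 63 − 3·108 − 3·(-57) = -90
  W = 146 + 3·46 − (-90) = 374
Policy B (M − 32, K := 43):
  M = 108 − 32 = 76
  Q = 46
  K = 43
  S = 63 − 3·76 − 3·43 = -294
  W = 146 + 3·46 − (-294) = 578
ΔW = 578 − 374 = 204; ΔS = -294 − (-90) = -204
Score = 3·204 + (-2)·(-204) = 1020

1020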